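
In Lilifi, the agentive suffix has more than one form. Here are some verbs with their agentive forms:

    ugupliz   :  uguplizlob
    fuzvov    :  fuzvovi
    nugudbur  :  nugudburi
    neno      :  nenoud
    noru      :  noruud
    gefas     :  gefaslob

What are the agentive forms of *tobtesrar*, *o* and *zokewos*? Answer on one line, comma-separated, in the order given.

tobtesrari, oud, zokewoslob

The alternation tracks the final sound of the stem — -lob when the stem ends in a sibilant (*ugupliz*, *gefas*); -i when the stem ends in a non-sibilant consonant (*fuzvov*, *nugudbur*); -ud when the stem ends in a vowel (*neno*, *noru*).
*tobtesrar*: final sound = /r/, a non-sibilant consonant → -i → *tobtesrari*.
Since the final sound of *o* is /o/ (a vowel), it takes -ud, giving *oud*.
The final sound of *zokewos* is /s/, which is a sibilant, so the suffix is -lob, giving *zokewoslob*.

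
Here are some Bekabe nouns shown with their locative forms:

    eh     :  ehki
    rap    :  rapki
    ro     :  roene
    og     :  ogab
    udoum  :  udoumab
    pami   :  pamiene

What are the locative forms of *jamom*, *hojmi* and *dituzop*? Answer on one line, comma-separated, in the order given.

The suffix is conditioned by the final sound: -ki when the stem ends in a voiceless consonant (*eh*, *rap*); -ab when the stem ends in a voiced consonant (*og*, *udoum*); -ene when the stem ends in a vowel (*ro*, *pami*).
*jamom* — final sound /m/ (a voiced consonant) → -ab → *jamomab*.
Since the final sound of *hojmi* is /i/ (a vowel), it takes -ene, giving *hojmiene*.
The final sound of *dituzop* is /p/, which is a voiceless consonant, so the suffix is -ki, giving *dituzopki*.

jamomab, hojmiene, dituzopki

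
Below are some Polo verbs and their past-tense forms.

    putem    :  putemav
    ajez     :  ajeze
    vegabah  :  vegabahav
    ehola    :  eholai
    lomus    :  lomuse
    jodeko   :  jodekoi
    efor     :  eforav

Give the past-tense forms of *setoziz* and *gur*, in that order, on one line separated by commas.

The pattern is sibilance of the final sound: -e when the stem ends in a sibilant (*ajez*, *lomus*); -av when the stem ends in a non-sibilant consonant (*putem*, *vegabah*, *efor*); -i when the stem ends in a vowel (*ehola*, *jodeko*).
The final sound of *setoziz* is /z/, which is a sibilant, so the suffix is -e, giving *setozize*.
*gur*: final sound = /r/, a non-sibilant consonant → -av → *gurav*.

setozize, gurav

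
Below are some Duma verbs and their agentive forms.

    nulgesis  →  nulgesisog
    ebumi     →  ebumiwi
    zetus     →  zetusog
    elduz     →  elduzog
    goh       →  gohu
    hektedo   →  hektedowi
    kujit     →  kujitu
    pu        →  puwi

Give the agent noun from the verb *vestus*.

The alternation tracks the final sound of the stem — -og when the stem ends in a sibilant (*nulgesis*, *zetus*, *elduz*); -u when the stem ends in a non-sibilant consonant (*goh*, *kujit*); -wi when the stem ends in a vowel (*ebumi*, *hektedo*, *pu*).
*vestus*: final sound = /s/, a sibilant → -og → *vestusog*.

vestusog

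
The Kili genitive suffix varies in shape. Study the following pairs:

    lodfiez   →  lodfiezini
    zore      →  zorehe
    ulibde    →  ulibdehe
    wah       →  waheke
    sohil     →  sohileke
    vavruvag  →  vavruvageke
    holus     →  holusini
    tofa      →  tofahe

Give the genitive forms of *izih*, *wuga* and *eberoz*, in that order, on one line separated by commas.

iziheke, wugahe, eberozini

The suffix is conditioned by the final sound: -ini when the stem ends in a sibilant (*lodfiez*, *holus*); -eke when the stem ends in a non-sibilant consonant (*wah*, *sohil*, *vavruvag*); -he when the stem ends in a vowel (*zore*, *ulibde*, *tofa*).
Since the final sound of *izih* is /h/ (a non-sibilant consonant), it takes -eke, giving *iziheke*.
The final sound of *wuga* is /a/, which is a vowel, so the suffix is -he, giving *wugahe*.
*eberoz* — final sound /z/ (a sibilant) → -ini → *eberozini*.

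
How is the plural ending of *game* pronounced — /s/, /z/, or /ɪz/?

/z/

The stem *game* ends in a voiced non-sibilant sound.
The plural suffix surfaces as /ɪz/ after sibilants, /s/ after other voiceless consonants, and /z/ after other voiced sounds.
So the plural -s on *game* is pronounced /z/.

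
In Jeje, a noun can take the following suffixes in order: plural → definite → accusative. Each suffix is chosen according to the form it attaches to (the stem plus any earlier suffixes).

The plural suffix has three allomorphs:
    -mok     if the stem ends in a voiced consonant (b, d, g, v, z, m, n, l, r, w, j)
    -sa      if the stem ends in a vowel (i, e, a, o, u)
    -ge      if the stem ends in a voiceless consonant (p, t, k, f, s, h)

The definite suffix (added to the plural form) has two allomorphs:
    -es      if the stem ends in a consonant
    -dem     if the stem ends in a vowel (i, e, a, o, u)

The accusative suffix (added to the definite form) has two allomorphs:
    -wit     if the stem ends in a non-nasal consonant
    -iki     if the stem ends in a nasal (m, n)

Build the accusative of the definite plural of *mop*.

*mop*: final sound = /p/, a voiceless consonant → -ge → *mopge*.
The final sound of the plural form *mopge* is /e/, which is a vowel, so the definite suffix is -dem, giving *mopgedem*.
Since the final consonant of the definite form *mopgedem* is /m/ (a nasal), it takes -iki, giving *mopgedemiki*.

mopgedemiki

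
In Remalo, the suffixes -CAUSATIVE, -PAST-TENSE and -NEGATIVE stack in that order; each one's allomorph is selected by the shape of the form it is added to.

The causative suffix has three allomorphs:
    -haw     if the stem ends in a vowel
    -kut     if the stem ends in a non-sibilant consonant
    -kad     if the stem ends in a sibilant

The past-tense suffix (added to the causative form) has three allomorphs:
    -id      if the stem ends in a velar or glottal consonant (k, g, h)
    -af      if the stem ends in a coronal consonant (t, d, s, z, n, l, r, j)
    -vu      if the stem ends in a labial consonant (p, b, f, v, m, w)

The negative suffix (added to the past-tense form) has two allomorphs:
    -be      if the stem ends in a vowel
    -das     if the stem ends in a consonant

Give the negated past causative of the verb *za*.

Since the final sound of *za* is /a/ (a vowel), it takes -haw, giving *zahaw*.
Since the final consonant of the causative form *zahaw* is /w/ (labial), it takes -vu, giving *zahawvu*.
The final sound of the past-tense form *zahawvu* is /u/, which is a vowel, so the negative suffix is -be, giving *zahawvube*.

zahawvube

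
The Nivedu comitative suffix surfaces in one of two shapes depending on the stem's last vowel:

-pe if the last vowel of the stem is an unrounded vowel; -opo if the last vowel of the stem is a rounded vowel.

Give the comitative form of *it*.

Since the last vowel of *it* is /i/ (an unrounded vowel), it takes -pe, giving *itpe*.

itpe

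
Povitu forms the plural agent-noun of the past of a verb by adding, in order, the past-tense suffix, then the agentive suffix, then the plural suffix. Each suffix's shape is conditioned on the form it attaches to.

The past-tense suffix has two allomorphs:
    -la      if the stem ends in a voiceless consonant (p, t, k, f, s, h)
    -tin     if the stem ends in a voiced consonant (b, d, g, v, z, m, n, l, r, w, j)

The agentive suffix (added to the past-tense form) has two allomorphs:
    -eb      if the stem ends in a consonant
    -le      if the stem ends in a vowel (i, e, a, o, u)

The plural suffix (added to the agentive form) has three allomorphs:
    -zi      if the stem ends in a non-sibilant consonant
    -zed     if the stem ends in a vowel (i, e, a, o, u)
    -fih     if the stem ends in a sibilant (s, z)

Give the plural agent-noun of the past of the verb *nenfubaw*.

nenfubawtinebzi

The final consonant of *nenfubaw* is /w/, which is voiced, so the past-tense suffix is -tin, giving *nenfubawtin*.
The past-tense form *nenfubawtin*: final sound = /n/, a consonant → -eb → *nenfubawtineb*.
The agentive form *nenfubawtineb* — final sound /b/ (a non-sibilant consonant) → -zi → *nenfubawtinebzi*.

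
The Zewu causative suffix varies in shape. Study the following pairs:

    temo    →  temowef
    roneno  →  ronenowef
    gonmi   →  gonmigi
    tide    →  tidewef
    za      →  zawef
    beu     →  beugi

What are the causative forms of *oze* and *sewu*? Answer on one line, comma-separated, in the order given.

ozewef, sewugi

The pattern is height harmony: -gi when the last vowel of the stem is a high vowel (*gonmi*, *beu*); -wef when the last vowel of the stem is a non-high vowel (*temo*, *roneno*, *tide*, *za*).
*oze*: last vowel = /e/, a non-high vowel → -wef → *ozewef*.
*sewu*: last vowel = /u/, a high vowel → -gi → *sewugi*.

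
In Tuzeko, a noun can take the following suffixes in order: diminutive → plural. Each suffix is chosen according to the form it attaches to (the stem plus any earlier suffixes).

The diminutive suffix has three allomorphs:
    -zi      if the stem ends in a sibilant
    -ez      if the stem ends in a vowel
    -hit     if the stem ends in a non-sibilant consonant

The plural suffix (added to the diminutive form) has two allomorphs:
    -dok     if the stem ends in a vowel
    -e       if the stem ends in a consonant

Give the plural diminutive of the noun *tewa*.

tewaeze

*tewa* — final sound /a/ (a vowel) → -ez → *tewaez*.
The diminutive form *tewaez*: final sound = /z/, a consonant → -e → *tewaeze*.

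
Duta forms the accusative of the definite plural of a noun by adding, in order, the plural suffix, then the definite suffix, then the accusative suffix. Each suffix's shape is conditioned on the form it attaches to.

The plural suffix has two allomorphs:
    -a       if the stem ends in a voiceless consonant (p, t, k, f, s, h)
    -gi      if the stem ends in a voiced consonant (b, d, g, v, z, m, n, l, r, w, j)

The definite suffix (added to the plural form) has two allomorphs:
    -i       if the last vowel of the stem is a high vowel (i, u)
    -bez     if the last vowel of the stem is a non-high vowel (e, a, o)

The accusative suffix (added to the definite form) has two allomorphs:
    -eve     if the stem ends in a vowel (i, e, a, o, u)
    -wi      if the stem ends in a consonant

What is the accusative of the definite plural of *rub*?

*rub* — final consonant /b/ (voiced) → -gi → *rubgi*.
The last vowel of the plural form *rubgi* is /i/, which is a high vowel, so the definite suffix is -i, giving *rubgii*.
Since the final sound of the definite form *rubgii* is /i/ (a vowel), it takes -eve, giving *rubgiieve*.

rubgiieve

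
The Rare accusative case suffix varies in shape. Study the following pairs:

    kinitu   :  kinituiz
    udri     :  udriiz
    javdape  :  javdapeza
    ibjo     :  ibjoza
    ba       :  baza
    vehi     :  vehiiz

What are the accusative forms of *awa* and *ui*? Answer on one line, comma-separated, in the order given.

The pattern is height harmony: -iz when the last vowel of the stem is a high vowel (*kinitu*, *udri*, *vehi*); -za when the last vowel of the stem is a non-high vowel (*javdape*, *ibjo*, *ba*).
The last vowel of *awa* is /a/, which is a non-high vowel, so the suffix is -za, giving *awaza*.
*ui* — last vowel /i/ (a high vowel) → -iz → *uiiz*.

awaza, uiiz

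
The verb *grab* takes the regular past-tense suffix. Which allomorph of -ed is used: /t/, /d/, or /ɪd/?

The stem *grab* ends in a voiced sound other than /d/.
The -ed suffix is realized as /ɪd/ after /t, d/; as /t/ after other voiceless consonants; and as /d/ after other voiced sounds.
So -ed on *grab* is pronounced /d/.

/d/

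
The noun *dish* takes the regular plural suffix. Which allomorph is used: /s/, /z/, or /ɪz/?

The stem *dish* ends in a sibilant (/s, z, ʃ, ʒ, tʃ, dʒ/).
The plural suffix surfaces as /ɪz/ after sibilants, /s/ after other voiceless consonants, and /z/ after other voiced sounds.
So the plural -s on *dish* is pronounced /ɪz/.

/ɪz/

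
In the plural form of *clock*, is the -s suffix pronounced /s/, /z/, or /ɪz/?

The stem *clock* ends in a voiceless non-sibilant consonant.
The plural suffix surfaces as /ɪz/ after sibilants, /s/ after other voiceless consonants, and /z/ after other voiced sounds.
So the plural -s on *clock* is pronounced /s/.

/s/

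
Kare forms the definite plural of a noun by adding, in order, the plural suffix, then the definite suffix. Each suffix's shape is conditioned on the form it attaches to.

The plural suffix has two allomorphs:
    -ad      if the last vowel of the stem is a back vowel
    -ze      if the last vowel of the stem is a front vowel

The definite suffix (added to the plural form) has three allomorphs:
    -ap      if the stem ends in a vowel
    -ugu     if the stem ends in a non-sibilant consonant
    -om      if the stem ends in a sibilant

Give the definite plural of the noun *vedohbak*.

Since the last vowel of *vedohbak* is /a/ (a back vowel), it takes -ad, giving *vedohbakad*.
The plural form *vedohbakad*: final sound = /d/, a non-sibilant consonant → -ugu → *vedohbakadugu*.

vedohbakadugu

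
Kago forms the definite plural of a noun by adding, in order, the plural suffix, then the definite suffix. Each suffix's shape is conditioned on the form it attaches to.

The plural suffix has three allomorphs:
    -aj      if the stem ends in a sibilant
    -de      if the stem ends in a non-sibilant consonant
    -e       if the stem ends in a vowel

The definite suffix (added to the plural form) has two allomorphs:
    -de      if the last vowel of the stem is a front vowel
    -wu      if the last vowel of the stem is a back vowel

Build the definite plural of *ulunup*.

ulunupdede

*ulunup*: final sound = /p/, a non-sibilant consonant → -de → *ulunupde*.
The plural form *ulunupde*: last vowel = /e/, a front vowel → -de → *ulunupdede*.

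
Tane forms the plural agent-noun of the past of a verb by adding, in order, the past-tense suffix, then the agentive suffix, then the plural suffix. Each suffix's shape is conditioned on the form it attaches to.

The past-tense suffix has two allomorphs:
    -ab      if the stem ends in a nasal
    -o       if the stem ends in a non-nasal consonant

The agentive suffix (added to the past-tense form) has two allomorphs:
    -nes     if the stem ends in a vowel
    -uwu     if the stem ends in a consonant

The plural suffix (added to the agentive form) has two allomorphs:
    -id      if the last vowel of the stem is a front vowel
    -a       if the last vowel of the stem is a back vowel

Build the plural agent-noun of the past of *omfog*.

omfogonesid

Since the final consonant of *omfog* is /g/ (non-nasal), it takes -o, giving *omfogo*.
The past-tense form *omfogo* — final sound /o/ (a vowel) → -nes → *omfogones*.
The agentive form *omfogones* — last vowel /e/ (a front vowel) → -id → *omfogonesid*.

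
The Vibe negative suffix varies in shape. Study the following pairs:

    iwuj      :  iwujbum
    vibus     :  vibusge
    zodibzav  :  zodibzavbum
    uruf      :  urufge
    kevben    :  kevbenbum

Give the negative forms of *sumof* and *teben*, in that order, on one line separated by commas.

sumofge, tebenbum

Looking at the final consonant of each stem: -ge when the stem ends in a voiceless consonant (*vibus*, *uruf*); -bum when the stem ends in a voiced consonant (*iwuj*, *zodibzav*, *kevben*).
The final consonant of *sumof* is /f/, which is voiceless, so the suffix is -ge, giving *sumofge*.
*teben* — final consonant /n/ (voiced) → -bum → *tebenbum*.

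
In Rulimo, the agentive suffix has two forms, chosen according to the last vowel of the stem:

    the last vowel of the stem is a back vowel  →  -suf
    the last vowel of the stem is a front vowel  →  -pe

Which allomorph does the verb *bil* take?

The last vowel of *bil* is /i/, which is a front vowel, so the suffix is -pe.

-pe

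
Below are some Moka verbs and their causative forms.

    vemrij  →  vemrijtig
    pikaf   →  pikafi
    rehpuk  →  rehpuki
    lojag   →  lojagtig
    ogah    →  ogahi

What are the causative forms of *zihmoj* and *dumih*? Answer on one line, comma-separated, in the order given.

Looking at the final consonant of each stem: -i when the stem ends in a voiceless consonant (*pikaf*, *rehpuk*, *ogah*); -tig when the stem ends in a voiced consonant (*vemrij*, *lojag*).
*zihmoj* — final consonant /j/ (voiced) → -tig → *zihmojtig*.
*dumih*: final consonant = /h/, voiceless → -i → *dumihi*.

zihmojtig, dumihi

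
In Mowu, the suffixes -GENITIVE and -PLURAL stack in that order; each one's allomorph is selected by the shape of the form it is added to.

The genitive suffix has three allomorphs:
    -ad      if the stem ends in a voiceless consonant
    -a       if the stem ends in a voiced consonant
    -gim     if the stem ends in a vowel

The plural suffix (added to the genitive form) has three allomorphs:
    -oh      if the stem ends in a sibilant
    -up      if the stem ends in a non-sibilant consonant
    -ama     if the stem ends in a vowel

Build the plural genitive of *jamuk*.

The final sound of *jamuk* is /k/, which is a voiceless consonant, so the genitive suffix is -ad, giving *jamukad*.
The final sound of the genitive form *jamukad* is /d/, which is a non-sibilant consonant, so the plural suffix is -up, giving *jamukadup*.

jamukadup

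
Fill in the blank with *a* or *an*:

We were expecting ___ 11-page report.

an

The indefinite article is chosen by the initial *sound* of the following word, not its spelling.
The number *11* is spoken "eleven", beginning with /ɪˈlɛvən/ — a vowel sound.
So the article is *an*: We were expecting an 11-page report.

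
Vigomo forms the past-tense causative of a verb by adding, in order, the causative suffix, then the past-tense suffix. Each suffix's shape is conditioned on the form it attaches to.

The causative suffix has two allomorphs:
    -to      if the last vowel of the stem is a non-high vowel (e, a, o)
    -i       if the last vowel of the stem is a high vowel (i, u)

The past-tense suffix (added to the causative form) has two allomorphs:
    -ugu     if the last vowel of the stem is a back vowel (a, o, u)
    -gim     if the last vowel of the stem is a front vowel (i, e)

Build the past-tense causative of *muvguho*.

muvguhotougu

*muvguho*: last vowel = /o/, a non-high vowel → -to → *muvguhoto*.
The last vowel of the causative form *muvguhoto* is /o/, which is a back vowel, so the past-tense suffix is -ugu, giving *muvguhotougu*.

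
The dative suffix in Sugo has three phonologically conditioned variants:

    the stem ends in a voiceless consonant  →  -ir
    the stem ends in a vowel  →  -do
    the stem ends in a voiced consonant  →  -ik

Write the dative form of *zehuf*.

zehufir

*zehuf*: final sound = /f/, a voiceless consonant → -ir → *zehufir*.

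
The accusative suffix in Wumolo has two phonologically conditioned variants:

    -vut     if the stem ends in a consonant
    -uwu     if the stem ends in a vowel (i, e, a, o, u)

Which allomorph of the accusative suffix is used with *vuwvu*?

-uwu

Since the final sound of *vuwvu* is /u/ (a vowel), it takes -uwu.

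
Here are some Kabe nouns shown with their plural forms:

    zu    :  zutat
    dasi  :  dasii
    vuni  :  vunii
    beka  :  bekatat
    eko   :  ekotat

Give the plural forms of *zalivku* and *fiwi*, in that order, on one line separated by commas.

The pattern is front/back vowel harmony: -i when the last vowel of the stem is a front vowel (*dasi*, *vuni*); -tat when the last vowel of the stem is a back vowel (*zu*, *beka*, *eko*).
The last vowel of *zalivku* is /u/, which is a back vowel, so the suffix is -tat, giving *zalivkutat*.
*fiwi*: last vowel = /i/, a front vowel → -i → *fiwii*.

zalivkutat, fiwii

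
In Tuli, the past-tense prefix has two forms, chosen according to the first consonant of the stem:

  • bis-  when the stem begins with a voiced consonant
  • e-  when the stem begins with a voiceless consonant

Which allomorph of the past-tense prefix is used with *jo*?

bis-

*jo*: first consonant = /j/, voiced → bis-.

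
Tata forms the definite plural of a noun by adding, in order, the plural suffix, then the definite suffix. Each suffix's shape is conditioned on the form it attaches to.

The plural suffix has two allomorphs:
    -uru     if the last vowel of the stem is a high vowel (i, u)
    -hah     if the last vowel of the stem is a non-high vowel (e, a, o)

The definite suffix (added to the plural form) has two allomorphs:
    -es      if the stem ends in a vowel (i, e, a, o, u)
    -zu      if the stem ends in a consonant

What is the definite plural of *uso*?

The last vowel of *uso* is /o/, which is a non-high vowel, so the plural suffix is -hah, giving *usohah*.
Since the final sound of the plural form *usohah* is /h/ (a consonant), it takes -zu, giving *usohahzu*.

usohahzu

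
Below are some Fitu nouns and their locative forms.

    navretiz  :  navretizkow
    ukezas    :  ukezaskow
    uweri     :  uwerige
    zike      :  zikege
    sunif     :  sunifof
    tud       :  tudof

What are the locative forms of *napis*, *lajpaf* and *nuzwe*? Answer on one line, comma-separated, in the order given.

napiskow, lajpafof, nuzwege

The suffix is conditioned by the final sound: -kow when the stem ends in a sibilant (*navretiz*, *ukezas*); -of when the stem ends in a non-sibilant consonant (*sunif*, *tud*); -ge when the stem ends in a vowel (*uweri*, *zike*).
Since the final sound of *napis* is /s/ (a sibilant), it takes -kow, giving *napiskow*.
Since the final sound of *lajpaf* is /f/ (a non-sibilant consonant), it takes -of, giving *lajpafof*.
The final sound of *nuzwe* is /e/, which is a vowel, so the suffix is -ge, giving *nuzwege*.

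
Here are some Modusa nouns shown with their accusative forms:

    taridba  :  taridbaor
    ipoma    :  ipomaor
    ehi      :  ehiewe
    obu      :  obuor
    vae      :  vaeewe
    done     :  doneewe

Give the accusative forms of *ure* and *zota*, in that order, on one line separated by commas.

ureewe, zotaor

Looking at the last vowel of each stem: -ewe when the last vowel of the stem is a front vowel (*ehi*, *vae*, *done*); -or when the last vowel of the stem is a back vowel (*taridba*, *ipoma*, *obu*).
Since the last vowel of *ure* is /e/ (a front vowel), it takes -ewe, giving *ureewe*.
*zota*: last vowel = /a/, a back vowel → -or → *zotaor*.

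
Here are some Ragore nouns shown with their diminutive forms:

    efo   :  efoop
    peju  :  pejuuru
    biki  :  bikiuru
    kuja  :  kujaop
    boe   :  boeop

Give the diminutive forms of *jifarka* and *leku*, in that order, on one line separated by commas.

jifarkaop, lekuuru

Looking at the last vowel of each stem: -uru when the last vowel of the stem is a high vowel (*peju*, *biki*); -op when the last vowel of the stem is a non-high vowel (*efo*, *kuja*, *boe*).
*jifarka*: last vowel = /a/, a non-high vowel → -op → *jifarkaop*.
Since the last vowel of *leku* is /u/ (a high vowel), it takes -uru, giving *lekuuru*.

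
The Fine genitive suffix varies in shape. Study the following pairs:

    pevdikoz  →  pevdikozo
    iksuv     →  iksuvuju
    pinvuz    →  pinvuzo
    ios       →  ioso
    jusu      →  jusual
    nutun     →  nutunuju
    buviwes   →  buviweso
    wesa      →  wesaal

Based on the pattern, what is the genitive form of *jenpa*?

Looking at the final sound of each stem: -o when the stem ends in a sibilant (*pevdikoz*, *pinvuz*, *ios*, *buviwes*); -uju when the stem ends in a non-sibilant consonant (*iksuv*, *nutun*); -al when the stem ends in a vowel (*jusu*, *wesa*).
*jenpa* — final sound /a/ (a vowel) → -al → *jenpaal*.

jenpaal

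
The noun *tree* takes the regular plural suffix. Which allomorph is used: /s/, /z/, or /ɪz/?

/z/

The stem *tree* ends in a voiced non-sibilant sound.
The plural suffix surfaces as /ɪz/ after sibilants, /s/ after other voiceless consonants, and /z/ after other voiced sounds.
So the plural -s on *tree* is pronounced /z/.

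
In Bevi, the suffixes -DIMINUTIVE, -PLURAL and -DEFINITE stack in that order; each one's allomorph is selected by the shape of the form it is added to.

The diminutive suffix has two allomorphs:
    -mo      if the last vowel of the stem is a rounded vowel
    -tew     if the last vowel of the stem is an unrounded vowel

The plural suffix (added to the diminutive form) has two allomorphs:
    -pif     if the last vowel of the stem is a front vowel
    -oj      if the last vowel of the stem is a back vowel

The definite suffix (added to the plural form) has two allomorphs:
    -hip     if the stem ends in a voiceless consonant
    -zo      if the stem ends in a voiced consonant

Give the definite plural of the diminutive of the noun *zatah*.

The last vowel of *zatah* is /a/, which is an unrounded vowel, so the diminutive suffix is -tew, giving *zatahtew*.
Since the last vowel of the diminutive form *zatahtew* is /e/ (a front vowel), it takes -pif, giving *zatahtewpif*.
The plural form *zatahtewpif*: final consonant = /f/, voiceless → -hip → *zatahtewpifhip*.

zatahtewpifhip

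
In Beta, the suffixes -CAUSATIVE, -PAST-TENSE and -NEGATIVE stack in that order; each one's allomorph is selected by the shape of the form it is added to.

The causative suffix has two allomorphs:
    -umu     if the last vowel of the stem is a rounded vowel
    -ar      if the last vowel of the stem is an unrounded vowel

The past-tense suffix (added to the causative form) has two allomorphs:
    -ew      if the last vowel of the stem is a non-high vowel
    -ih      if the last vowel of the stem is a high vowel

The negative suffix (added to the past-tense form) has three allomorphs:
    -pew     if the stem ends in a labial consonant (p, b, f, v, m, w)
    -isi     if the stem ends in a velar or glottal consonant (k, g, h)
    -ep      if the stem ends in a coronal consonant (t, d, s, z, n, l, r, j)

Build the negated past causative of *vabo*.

*vabo* — last vowel /o/ (a rounded vowel) → -umu → *vaboumu*.
The causative form *vaboumu* — last vowel /u/ (a high vowel) → -ih → *vaboumuih*.
Since the final consonant of the past-tense form *vaboumuih* is /h/ (velar/glottal), it takes -isi, giving *vaboumuihisi*.

vaboumuihisi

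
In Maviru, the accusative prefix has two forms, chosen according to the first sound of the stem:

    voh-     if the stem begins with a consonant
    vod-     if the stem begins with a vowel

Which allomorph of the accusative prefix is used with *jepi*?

voh-

Since the first sound of *jepi* is /j/ (a consonant), it takes voh-.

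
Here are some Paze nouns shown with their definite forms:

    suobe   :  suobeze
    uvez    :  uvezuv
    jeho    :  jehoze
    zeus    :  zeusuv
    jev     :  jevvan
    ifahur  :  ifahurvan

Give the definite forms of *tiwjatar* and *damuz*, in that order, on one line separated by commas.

Looking at the final sound of each stem: -uv when the stem ends in a sibilant (*uvez*, *zeus*); -van when the stem ends in a non-sibilant consonant (*jev*, *ifahur*); -ze when the stem ends in a vowel (*suobe*, *jeho*).
The final sound of *tiwjatar* is /r/, which is a non-sibilant consonant, so the suffix is -van, giving *tiwjatarvan*.
The final sound of *damuz* is /z/, which is a sibilant, so the suffix is -uv, giving *damuzuv*.

tiwjatarvan, damuzuv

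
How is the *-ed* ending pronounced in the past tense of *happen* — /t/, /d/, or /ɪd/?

The stem *happen* ends in a voiced sound other than /d/.
The -ed suffix is realized as /ɪd/ after /t, d/; as /t/ after other voiceless consonants; and as /d/ after other voiced sounds.
So -ed on *happen* is pronounced /d/.

/d/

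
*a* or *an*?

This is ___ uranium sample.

a

The indefinite article is chosen by the initial *sound* of the following word, not its spelling.
*uranium* begins with the sound /jʊ/ (u pronounced /jʊ/) — a consonant sound.
So the article is *a*: This is a uranium sample.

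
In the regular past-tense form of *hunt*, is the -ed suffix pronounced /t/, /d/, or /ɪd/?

The stem *hunt* ends in /t/ or /d/.
The -ed suffix is realized as /ɪd/ after /t, d/; as /t/ after other voiceless consonants; and as /d/ after other voiced sounds.
So -ed on *hunt* is pronounced /ɪd/.

/ɪd/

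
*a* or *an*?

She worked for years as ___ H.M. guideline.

The indefinite article is chosen by the initial *sound* of the following word, not its spelling.
The initialism *H.M.* is read letter by letter; the first letter, H, is pronounced /eɪtʃ/, which begins with a vowel sound.
So the article is *an*: She worked for years as an H.M. guideline.

an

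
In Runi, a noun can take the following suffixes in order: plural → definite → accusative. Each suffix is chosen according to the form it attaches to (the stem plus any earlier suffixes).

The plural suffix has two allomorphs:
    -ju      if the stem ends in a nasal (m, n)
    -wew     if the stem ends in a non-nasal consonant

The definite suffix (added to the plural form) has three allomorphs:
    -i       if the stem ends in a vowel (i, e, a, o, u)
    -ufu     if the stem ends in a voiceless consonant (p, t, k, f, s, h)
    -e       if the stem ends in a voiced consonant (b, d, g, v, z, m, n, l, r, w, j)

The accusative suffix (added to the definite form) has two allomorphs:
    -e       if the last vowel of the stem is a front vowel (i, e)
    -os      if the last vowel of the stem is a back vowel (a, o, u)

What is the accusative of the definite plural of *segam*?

Since the final consonant of *segam* is /m/ (a nasal), it takes -ju, giving *segamju*.
The plural form *segamju* — final sound /u/ (a vowel) → -i → *segamjui*.
The definite form *segamjui* — last vowel /i/ (a front vowel) → -e → *segamjuie*.

segamjuie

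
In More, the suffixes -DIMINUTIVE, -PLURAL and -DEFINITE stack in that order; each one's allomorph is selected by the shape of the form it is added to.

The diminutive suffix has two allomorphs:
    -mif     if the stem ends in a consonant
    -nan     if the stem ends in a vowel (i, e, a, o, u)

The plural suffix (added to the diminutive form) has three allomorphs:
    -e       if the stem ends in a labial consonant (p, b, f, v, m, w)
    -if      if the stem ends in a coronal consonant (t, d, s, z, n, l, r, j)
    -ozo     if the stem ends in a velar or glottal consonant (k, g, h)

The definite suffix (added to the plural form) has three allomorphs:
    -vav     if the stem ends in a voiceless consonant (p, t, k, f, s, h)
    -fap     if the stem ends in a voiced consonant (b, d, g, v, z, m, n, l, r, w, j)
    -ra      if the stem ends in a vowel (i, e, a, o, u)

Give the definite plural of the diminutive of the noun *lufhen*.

lufhenmifera

Since the final sound of *lufhen* is /n/ (a consonant), it takes -mif, giving *lufhenmif*.
The diminutive form *lufhenmif*: final consonant = /f/, labial → -e → *lufhenmife*.
The plural form *lufhenmife*: final sound = /e/, a vowel → -ra → *lufhenmifera*.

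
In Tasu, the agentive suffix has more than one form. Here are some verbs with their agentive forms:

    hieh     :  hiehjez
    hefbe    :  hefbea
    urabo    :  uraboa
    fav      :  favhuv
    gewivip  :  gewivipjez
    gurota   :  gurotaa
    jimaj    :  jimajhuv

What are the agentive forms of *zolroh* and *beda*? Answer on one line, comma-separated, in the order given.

zolrohjez, bedaa

The alternation tracks the final sound of the stem — -jez when the stem ends in a voiceless consonant (*hieh*, *gewivip*); -huv when the stem ends in a voiced consonant (*fav*, *jimaj*); -a when the stem ends in a vowel (*hefbe*, *urabo*, *gurota*).
*zolroh*: final sound = /h/, a voiceless consonant → -jez → *zolrohjez*.
Since the final sound of *beda* is /a/ (a vowel), it takes -a, giving *bedaa*.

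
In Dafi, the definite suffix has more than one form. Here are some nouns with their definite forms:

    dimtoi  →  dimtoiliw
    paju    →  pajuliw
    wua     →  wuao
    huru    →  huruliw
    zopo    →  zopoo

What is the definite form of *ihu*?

The alternation tracks the last vowel of the stem — -liw when the last vowel of the stem is a high vowel (*dimtoi*, *paju*, *huru*); -o when the last vowel of the stem is a non-high vowel (*wua*, *zopo*).
The last vowel of *ihu* is /u/, which is a high vowel, so the suffix is -liw, giving *ihuliw*.

ihuliw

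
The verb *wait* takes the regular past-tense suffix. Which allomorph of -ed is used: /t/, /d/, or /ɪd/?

The stem *wait* ends in /t/ or /d/.
The -ed suffix is realized as /ɪd/ after /t, d/; as /t/ after other voiceless consonants; and as /d/ after other voiced sounds.
So -ed on *wait* is pronounced /ɪd/.

/ɪd/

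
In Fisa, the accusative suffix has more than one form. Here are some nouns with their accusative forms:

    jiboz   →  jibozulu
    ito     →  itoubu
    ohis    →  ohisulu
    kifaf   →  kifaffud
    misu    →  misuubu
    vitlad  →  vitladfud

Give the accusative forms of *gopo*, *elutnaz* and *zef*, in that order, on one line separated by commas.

gopoubu, elutnazulu, zeffud

The alternation tracks the final sound of the stem — -ulu when the stem ends in a sibilant (*jiboz*, *ohis*); -fud when the stem ends in a non-sibilant consonant (*kifaf*, *vitlad*); -ubu when the stem ends in a vowel (*ito*, *misu*).
*gopo*: final sound = /o/, a vowel → -ubu → *gopoubu*.
*elutnaz*: final sound = /z/, a sibilant → -ulu → *elutnazulu*.
Since the final sound of *zef* is /f/ (a non-sibilant consonant), it takes -fud, giving *zeffud*.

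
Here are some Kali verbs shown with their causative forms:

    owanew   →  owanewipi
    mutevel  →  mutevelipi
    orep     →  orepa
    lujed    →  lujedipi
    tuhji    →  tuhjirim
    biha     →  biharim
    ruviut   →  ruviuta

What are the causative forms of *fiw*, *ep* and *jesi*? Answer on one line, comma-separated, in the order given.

The suffix is conditioned by the final sound: -a when the stem ends in a voiceless consonant (*orep*, *ruviut*); -ipi when the stem ends in a voiced consonant (*owanew*, *mutevel*, *lujed*); -rim when the stem ends in a vowel (*tuhji*, *biha*).
*fiw*: final sound = /w/, a voiced consonant → -ipi → *fiwipi*.
Since the final sound of *ep* is /p/ (a voiceless consonant), it takes -a, giving *epa*.
*jesi*: final sound = /i/, a vowel → -rim → *jesirim*.

fiwipi, epa, jesirim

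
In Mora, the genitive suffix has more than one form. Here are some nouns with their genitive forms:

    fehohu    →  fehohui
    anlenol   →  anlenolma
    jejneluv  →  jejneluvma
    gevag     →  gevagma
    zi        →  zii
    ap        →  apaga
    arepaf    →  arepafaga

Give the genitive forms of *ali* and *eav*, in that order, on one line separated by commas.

alii, eavma

The suffix is conditioned by the final sound: -aga when the stem ends in a voiceless consonant (*ap*, *arepaf*); -ma when the stem ends in a voiced consonant (*anlenol*, *jejneluv*, *gevag*); -i when the stem ends in a vowel (*fehohu*, *zi*).
*ali* — final sound /i/ (a vowel) → -i → *alii*.
Since the final sound of *eav* is /v/ (a voiced consonant), it takes -ma, giving *eavma*.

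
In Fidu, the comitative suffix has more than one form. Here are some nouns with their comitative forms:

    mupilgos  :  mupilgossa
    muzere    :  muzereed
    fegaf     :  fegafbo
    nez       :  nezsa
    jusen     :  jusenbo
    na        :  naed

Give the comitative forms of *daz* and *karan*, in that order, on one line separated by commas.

Looking at the final sound of each stem: -sa when the stem ends in a sibilant (*mupilgos*, *nez*); -bo when the stem ends in a non-sibilant consonant (*fegaf*, *jusen*); -ed when the stem ends in a vowel (*muzere*, *na*).
The final sound of *daz* is /z/, which is a sibilant, so the suffix is -sa, giving *dazsa*.
Since the final sound of *karan* is /n/ (a non-sibilant consonant), it takes -bo, giving *karanbo*.

dazsa, karanbo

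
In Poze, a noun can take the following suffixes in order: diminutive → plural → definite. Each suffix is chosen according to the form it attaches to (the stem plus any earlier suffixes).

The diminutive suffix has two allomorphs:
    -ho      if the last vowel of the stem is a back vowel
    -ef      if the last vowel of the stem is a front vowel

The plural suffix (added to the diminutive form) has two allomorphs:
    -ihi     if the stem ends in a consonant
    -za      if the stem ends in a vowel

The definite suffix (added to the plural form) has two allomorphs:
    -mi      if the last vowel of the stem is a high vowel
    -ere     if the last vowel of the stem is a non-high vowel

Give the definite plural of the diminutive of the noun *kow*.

kowhozaere

The last vowel of *kow* is /o/, which is a back vowel, so the diminutive suffix is -ho, giving *kowho*.
The diminutive form *kowho* — final sound /o/ (a vowel) → -za → *kowhoza*.
The plural form *kowhoza* — last vowel /a/ (a non-high vowel) → -ere → *kowhozaere*.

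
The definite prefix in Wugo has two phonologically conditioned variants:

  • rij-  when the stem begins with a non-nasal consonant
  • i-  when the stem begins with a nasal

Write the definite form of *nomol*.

inomol

*nomol*: first consonant = /n/, a nasal → i- → *inomol*.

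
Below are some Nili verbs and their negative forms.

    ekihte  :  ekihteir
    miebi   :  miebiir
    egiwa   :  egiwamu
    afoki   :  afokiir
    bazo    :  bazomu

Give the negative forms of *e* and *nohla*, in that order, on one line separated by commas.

The pattern is front/back vowel harmony: -ir when the last vowel of the stem is a front vowel (*ekihte*, *miebi*, *afoki*); -mu when the last vowel of the stem is a back vowel (*egiwa*, *bazo*).
*e*: last vowel = /e/, a front vowel → -ir → *eir*.
The last vowel of *nohla* is /a/, which is a back vowel, so the suffix is -mu, giving *nohlamu*.

eir, nohlamu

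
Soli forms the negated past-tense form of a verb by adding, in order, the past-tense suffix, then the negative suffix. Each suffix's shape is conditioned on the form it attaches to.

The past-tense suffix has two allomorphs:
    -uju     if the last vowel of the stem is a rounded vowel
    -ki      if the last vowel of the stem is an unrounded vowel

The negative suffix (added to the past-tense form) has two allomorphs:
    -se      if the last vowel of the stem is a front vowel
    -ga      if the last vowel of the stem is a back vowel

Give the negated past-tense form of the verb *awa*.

*awa* — last vowel /a/ (an unrounded vowel) → -ki → *awaki*.
Since the last vowel of the past-tense form *awaki* is /i/ (a front vowel), it takes -se, giving *awakise*.

awakise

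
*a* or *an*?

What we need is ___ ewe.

a

The indefinite article is chosen by the initial *sound* of the following word, not its spelling.
*ewe* begins with the sound /juː/ (pronounced /juː/) — a consonant sound.
So the article is *a*: What we need is a ewe.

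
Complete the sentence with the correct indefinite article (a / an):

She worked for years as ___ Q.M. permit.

The indefinite article is chosen by the initial *sound* of the following word, not its spelling.
The initialism *Q.M.* is read letter by letter; the first letter, Q, is pronounced /kjuː/, which begins with a consonant sound.
So the article is *a*: She worked for years as a Q.M. permit.

a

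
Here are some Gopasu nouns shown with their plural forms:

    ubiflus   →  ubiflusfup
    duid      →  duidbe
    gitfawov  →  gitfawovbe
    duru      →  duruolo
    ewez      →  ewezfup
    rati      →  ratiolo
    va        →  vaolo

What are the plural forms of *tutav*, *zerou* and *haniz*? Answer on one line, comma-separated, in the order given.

The suffix is conditioned by the final sound: -fup when the stem ends in a sibilant (*ubiflus*, *ewez*); -be when the stem ends in a non-sibilant consonant (*duid*, *gitfawov*); -olo when the stem ends in a vowel (*duru*, *rati*, *va*).
The final sound of *tutav* is /v/, which is a non-sibilant consonant, so the suffix is -be, giving *tutavbe*.
*zerou*: final sound = /u/, a vowel → -olo → *zerouolo*.
*haniz*: final sound = /z/, a sibilant → -fup → *hanizfup*.

tutavbe, zerouolo, hanizfup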